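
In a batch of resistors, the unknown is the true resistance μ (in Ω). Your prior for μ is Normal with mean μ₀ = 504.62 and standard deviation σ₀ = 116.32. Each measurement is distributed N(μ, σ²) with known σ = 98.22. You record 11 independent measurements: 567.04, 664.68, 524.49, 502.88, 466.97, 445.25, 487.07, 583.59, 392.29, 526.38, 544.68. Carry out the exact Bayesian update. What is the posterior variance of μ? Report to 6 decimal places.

For Normal data with known variance σ², a Normal(μ₀, σ₀²) prior on μ is conjugate. Posterior precision = 1/σ₀² + n/σ²; posterior mean is the precision-weighted average of μ₀ and x̄.
σ₀² = 116.32² = 13530.3424, σ² = 98.22² = 9647.1684; σ² + n·σ₀² = 9647.1684 + 11·13530.3424 = 158480.9348.
Posterior precision = 1/σ₀² + n/σ² = 1/13530.3424 + 11/9647.1684 = (σ² + n·σ₀²)/(σ₀²σ²) = 158480.9348/(13530.3424·9647.1684); posterior variance σₙ² = σ₀²σ²/(σ² + n·σ₀²) = 13530.3424·9647.1684/158480.9348 = 823.628986.

823.628986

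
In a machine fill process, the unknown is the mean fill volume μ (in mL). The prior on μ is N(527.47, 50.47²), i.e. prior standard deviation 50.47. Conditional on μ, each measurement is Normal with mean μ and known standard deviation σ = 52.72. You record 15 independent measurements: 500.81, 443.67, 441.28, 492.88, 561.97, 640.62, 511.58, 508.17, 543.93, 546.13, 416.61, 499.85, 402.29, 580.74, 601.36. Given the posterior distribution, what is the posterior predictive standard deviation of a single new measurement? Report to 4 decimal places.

54.3335

For Normal data with known variance σ², a Normal(μ₀, σ₀²) prior on μ is conjugate. Posterior precision = 1/σ₀² + n/σ²; posterior mean is the precision-weighted average of μ₀ and x̄.
σ₀² = 50.47² = 2547.2209, σ² = 52.72² = 2779.3984; σ² + n·σ₀² = 2779.3984 + 15·2547.2209 = 40987.7119.
Posterior precision = 1/σ₀² + n/σ² = 1/2547.2209 + 15/2779.3984 = (σ² + n·σ₀²)/(σ₀²σ²) = 40987.7119/(2547.2209·2779.3984); posterior variance σₙ² = σ₀²σ²/(σ² + n·σ₀²) = 2547.2209·2779.3984/40987.7119 = 172.728395.
Predictive variance for one new observation = σₙ² + σ² = 2547.2209·2779.3984/40987.7119 + 2779.3984 = σ²·(σ₀² + 40987.7119)/40987.7119 = 2779.3984·43534.9328/40987.7119 = 2952.126795; SD = √(2779.3984·43534.9328/40987.7119) = 54.3335.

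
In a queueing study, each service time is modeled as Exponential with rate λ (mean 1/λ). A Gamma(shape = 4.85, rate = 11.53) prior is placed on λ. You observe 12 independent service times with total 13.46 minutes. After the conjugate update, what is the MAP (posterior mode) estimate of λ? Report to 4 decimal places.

0.6343

With a Gamma(shape α, rate β) prior on the exponential rate λ, the posterior after n observations with total T = Σxᵢ is Gamma(α+n, β+T).
Posterior: Gamma(4.85+12, 11.53+13.46) = Gamma(16.85, 24.99).
Mode = (α−1)/β = 0.6343.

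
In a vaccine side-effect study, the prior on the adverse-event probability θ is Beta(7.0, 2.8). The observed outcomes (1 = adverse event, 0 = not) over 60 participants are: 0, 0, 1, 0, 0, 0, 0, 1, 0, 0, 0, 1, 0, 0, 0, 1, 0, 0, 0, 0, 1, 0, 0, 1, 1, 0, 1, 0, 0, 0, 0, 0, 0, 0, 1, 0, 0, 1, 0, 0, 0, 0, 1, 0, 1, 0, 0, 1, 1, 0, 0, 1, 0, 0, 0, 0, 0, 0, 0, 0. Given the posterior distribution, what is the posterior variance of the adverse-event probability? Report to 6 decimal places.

The Beta prior is conjugate to a Binomial/Bernoulli likelihood; the update adds successes to α and failures to β.
Posterior: Beta(α+k, β+n−k) = Beta(7.0+15, 2.8+45) = Beta(22.0, 47.8).
Var = αβ/((α+β)²(α+β+1)) = 22.0·47.8/(69.8²·70.8) = 0.003049.

0.003049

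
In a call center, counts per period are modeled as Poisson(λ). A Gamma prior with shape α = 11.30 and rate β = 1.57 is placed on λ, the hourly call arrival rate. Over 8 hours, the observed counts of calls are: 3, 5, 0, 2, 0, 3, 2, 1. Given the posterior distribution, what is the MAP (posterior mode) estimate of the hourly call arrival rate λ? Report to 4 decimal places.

2.7482

With a Gamma(shape α, rate β) prior, the Poisson likelihood is conjugate: the posterior is Gamma(α + ΣXᵢ, β + n).
Sum of counts S = 16 over n = 8 hours.
Posterior: Gamma(α+S, β+n) = Gamma(11.30+16, 1.57+8) = Gamma(27.30, 9.57).
Mode of Gamma(α,β) for α≥1 is (α−1)/β = 26.30/9.57 = 2.7482.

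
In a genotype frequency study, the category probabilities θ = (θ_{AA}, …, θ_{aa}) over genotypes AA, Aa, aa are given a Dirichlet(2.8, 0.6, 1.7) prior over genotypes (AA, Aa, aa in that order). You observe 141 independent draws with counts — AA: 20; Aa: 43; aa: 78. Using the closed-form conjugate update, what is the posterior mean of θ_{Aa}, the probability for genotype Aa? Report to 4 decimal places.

0.2984

The Dirichlet prior is conjugate to the Multinomial likelihood: each posterior αⱼ = prior αⱼ + observed count nⱼ.
Posterior concentration: (22.8, 43.6, 79.7), total = 146.1.
E[θ_{Aa}|data] = α_{Aa}/Σα = 43.6/146.1 = 0.2984.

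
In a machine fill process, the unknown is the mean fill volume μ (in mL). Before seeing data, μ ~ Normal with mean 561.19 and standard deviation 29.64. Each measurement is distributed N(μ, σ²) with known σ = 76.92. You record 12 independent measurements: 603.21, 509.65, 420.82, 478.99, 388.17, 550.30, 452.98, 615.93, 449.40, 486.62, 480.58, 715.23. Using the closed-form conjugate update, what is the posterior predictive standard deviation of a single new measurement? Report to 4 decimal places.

78.9462

For Normal data with known variance σ², a Normal(μ₀, σ₀²) prior on μ is conjugate. Posterior precision = 1/σ₀² + n/σ²; posterior mean is the precision-weighted average of μ₀ and x̄.
σ₀² = 29.64² = 878.5296, σ² = 76.92² = 5916.6864; σ² + n·σ₀² = 5916.6864 + 12·878.5296 = 16459.0416.
Posterior precision = 1/σ₀² + n/σ² = 1/878.5296 + 12/5916.6864 = (σ² + n·σ₀²)/(σ₀²σ²) = 16459.0416/(878.5296·5916.6864); posterior variance σₙ² = σ₀²σ²/(σ² + n·σ₀²) = 878.5296·5916.6864/16459.0416 = 315.813294.
Predictive variance for one new observation = σₙ² + σ² = 878.5296·5916.6864/16459.0416 + 5916.6864 = σ²·(σ₀² + 16459.0416)/16459.0416 = 5916.6864·17337.5712/16459.0416 = 6232.499694; SD = √(5916.6864·17337.5712/16459.0416) = 78.9462.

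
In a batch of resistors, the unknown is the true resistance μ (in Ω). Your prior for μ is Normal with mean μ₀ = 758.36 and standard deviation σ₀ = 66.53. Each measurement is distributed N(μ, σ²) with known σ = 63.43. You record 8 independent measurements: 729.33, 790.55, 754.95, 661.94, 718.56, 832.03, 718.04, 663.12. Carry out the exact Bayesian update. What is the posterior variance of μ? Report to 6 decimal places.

For Normal data with known variance σ², a Normal(μ₀, σ₀²) prior on μ is conjugate. Posterior precision = 1/σ₀² + n/σ²; posterior mean is the precision-weighted average of μ₀ and x̄.
σ₀² = 66.53² = 4426.2409, σ² = 63.43² = 4023.3649; σ² + n·σ₀² = 4023.3649 + 8·4426.2409 = 39433.2921.
Posterior precision = 1/σ₀² + n/σ² = 1/4426.2409 + 8/4023.3649 = (σ² + n·σ₀²)/(σ₀²σ²) = 39433.2921/(4426.2409·4023.3649); posterior variance σₙ² = σ₀²σ²/(σ² + n·σ₀²) = 4426.2409·4023.3649/39433.2921 = 451.607800.

451.607800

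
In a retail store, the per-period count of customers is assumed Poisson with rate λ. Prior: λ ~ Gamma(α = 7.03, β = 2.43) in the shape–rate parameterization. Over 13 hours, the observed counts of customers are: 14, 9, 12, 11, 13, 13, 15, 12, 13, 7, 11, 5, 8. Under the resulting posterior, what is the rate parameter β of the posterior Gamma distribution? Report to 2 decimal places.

With a Gamma(shape α, rate β) prior, the Poisson likelihood is conjugate: the posterior is Gamma(α + ΣXᵢ, β + n).
Sum of counts S = 143 over n = 13 hours.
Posterior: Gamma(α+S, β+n) = Gamma(7.03+143, 2.43+13) = Gamma(150.03, 15.43).
Posterior β = 15.43.

15.43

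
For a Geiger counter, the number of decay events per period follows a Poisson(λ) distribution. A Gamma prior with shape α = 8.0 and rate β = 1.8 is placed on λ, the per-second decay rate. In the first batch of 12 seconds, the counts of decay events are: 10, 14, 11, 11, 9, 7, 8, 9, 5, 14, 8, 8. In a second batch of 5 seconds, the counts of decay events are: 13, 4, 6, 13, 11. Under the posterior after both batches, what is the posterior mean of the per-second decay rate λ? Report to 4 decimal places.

8.9894

With a Gamma(shape α, rate β) prior, the Poisson likelihood is conjugate: the posterior is Gamma(α + ΣXᵢ, β + n).
Batch 1: sum of counts S = 114 over n = 12 seconds.
After batch 1: Gamma(α+S, β+n) = Gamma(8.0+114, 1.8+12) = Gamma(122.0, 13.8).
Batch 2: sum of counts S = 47 over n = 5 seconds.
After batch 2: Gamma(α+S, β+n) = Gamma(122.0+47, 13.8+5) = Gamma(169.0, 18.8).
Posterior mean = α/β = 169.0/18.8 = 8.9894.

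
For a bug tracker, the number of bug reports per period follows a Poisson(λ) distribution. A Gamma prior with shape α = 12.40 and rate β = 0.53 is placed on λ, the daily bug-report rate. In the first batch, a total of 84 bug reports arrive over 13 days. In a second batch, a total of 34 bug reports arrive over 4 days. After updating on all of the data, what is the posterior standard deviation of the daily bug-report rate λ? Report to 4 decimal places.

With a Gamma(shape α, rate β) prior, the Poisson likelihood is conjugate: the posterior is Gamma(α + ΣXᵢ, β + n).
After batch 1: Gamma(α+S, β+n) = Gamma(12.40+84, 0.53+13) = Gamma(96.40, 13.53).
After batch 2: Gamma(α+S, β+n) = Gamma(96.40+34, 13.53+4) = Gamma(130.40, 17.53).
SD = √α/β = √130.40/17.53 = 0.6514.

0.6514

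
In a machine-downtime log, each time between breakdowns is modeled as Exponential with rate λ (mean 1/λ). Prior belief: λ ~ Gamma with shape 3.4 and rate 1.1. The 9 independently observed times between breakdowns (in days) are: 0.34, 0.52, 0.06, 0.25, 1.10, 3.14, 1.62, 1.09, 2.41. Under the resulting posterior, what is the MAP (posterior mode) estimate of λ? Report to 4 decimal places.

With a Gamma(shape α, rate β) prior on the exponential rate λ, the posterior after n observations with total T = Σxᵢ is Gamma(α+n, β+T).
Sum of observations T = 10.53 days; n = 9.
Posterior: Gamma(3.4+9, 1.1+10.53) = Gamma(12.4, 11.63).
Mode = (α−1)/β = 0.9802.

0.9802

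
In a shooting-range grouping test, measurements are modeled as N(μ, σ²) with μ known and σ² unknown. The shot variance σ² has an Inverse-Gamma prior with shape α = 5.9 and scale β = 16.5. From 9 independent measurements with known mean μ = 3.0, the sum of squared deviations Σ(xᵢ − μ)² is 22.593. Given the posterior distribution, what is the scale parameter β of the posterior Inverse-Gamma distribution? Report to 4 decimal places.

With known mean μ and an Inverse-Gamma(α, β) prior on σ², the Normal likelihood is conjugate: posterior is Inv-Gamma(α + n/2, β + Σ(xᵢ−μ)²/2).
Posterior: Inv-Gamma(5.9 + 9/2, 16.5 + 22.593/2) = Inv-Gamma(10.40, 27.7965).
Posterior β = 27.7965.

27.7965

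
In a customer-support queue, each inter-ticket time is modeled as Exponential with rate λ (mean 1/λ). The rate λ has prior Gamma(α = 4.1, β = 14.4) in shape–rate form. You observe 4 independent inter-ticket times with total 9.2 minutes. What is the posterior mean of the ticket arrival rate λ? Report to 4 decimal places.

0.3432

With a Gamma(shape α, rate β) prior on the exponential rate λ, the posterior after n observations with total T = Σxᵢ is Gamma(α+n, β+T).
Posterior: Gamma(4.1+4, 14.4+9.2) = Gamma(8.1, 23.6).
Posterior mean of λ = α/β = 8.1/23.6 = 0.3432.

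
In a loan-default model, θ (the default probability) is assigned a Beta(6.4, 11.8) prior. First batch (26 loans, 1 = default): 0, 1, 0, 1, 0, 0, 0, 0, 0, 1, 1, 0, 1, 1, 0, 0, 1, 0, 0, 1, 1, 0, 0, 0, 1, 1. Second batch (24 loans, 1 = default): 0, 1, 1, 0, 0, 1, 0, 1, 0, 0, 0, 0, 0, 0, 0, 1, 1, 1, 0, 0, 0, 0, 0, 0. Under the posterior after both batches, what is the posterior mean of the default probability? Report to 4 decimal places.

0.3578

The Beta prior is conjugate to a Binomial/Bernoulli likelihood; the update adds successes to α and failures to β.
After batch 1: Beta(6.4+11, 11.8+15) = Beta(17.4, 26.8).
After batch 2: Beta(17.4+7, 26.8+17) = Beta(24.4, 43.8).
Posterior mean = α/(α+β) = 24.4/68.2 = 0.3578.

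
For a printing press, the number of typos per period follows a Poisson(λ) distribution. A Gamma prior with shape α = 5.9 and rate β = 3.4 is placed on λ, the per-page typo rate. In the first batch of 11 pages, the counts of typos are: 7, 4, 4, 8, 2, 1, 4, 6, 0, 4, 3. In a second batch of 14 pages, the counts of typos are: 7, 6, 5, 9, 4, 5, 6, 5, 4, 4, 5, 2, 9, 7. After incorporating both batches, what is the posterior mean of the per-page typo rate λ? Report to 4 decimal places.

4.4683

With a Gamma(shape α, rate β) prior, the Poisson likelihood is conjugate: the posterior is Gamma(α + ΣXᵢ, β + n).
Batch 1: sum of counts S = 43 over n = 11 pages.
After batch 1: Gamma(α+S, β+n) = Gamma(5.9+43, 3.4+11) = Gamma(48.9, 14.4).
Batch 2: sum of counts S = 78 over n = 14 pages.
After batch 2: Gamma(α+S, β+n) = Gamma(48.9+78, 14.4+14) = Gamma(126.9, 28.4).
Posterior mean = α/β = 126.9/28.4 = 4.4683.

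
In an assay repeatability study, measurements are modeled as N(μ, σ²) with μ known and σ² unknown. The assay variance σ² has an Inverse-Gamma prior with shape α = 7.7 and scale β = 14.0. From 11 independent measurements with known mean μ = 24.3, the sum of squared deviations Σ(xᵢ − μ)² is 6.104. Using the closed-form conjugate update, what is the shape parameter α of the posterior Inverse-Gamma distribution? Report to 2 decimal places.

With known mean μ and an Inverse-Gamma(α, β) prior on σ², the Normal likelihood is conjugate: posterior is Inv-Gamma(α + n/2, β + Σ(xᵢ−μ)²/2).
Posterior: Inv-Gamma(7.7 + 11/2, 14.0 + 6.104/2) = Inv-Gamma(13.20, 17.0520).
Posterior α = 13.20.

13.20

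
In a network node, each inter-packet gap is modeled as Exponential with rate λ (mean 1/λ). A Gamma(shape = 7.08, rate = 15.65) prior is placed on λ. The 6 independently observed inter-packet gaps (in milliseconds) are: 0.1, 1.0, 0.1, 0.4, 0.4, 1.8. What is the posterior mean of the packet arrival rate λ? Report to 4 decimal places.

With a Gamma(shape α, rate β) prior on the exponential rate λ, the posterior after n observations with total T = Σxᵢ is Gamma(α+n, β+T).
Sum of observations T = 3.8 milliseconds; n = 6.
Posterior: Gamma(7.08+6, 15.65+3.8) = Gamma(13.08, 19.45).
Posterior mean of λ = α/β = 13.08/19.45 = 0.6725.

0.6725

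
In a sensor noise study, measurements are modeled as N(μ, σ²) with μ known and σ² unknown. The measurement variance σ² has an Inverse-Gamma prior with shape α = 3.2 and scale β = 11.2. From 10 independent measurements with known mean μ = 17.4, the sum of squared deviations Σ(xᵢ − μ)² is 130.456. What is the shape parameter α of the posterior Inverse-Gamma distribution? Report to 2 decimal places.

With known mean μ and an Inverse-Gamma(α, β) prior on σ², the Normal likelihood is conjugate: posterior is Inv-Gamma(α + n/2, β + Σ(xᵢ−μ)²/2).
Posterior: Inv-Gamma(3.2 + 10/2, 11.2 + 130.456/2) = Inv-Gamma(8.20, 76.4280).
Posterior α = 8.20.

8.20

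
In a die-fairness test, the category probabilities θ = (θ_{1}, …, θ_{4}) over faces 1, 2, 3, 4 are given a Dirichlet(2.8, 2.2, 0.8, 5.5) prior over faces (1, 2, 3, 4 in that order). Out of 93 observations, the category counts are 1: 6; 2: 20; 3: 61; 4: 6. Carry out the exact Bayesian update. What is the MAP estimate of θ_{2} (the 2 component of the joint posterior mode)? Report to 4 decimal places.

0.2114

The Dirichlet prior is conjugate to the Multinomial likelihood: each posterior αⱼ = prior αⱼ + observed count nⱼ.
Posterior concentration: (8.8, 22.2, 61.8, 11.5), total = 104.3.
Joint mode component: (α_{2}−1)/(Σα−K) = 21.2/100.3 = 0.2114.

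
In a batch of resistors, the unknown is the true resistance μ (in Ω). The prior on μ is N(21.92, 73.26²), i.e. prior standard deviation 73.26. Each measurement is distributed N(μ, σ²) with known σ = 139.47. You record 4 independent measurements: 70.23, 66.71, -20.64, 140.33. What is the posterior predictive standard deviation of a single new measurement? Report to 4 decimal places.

For Normal data with known variance σ², a Normal(μ₀, σ₀²) prior on μ is conjugate. Posterior precision = 1/σ₀² + n/σ²; posterior mean is the precision-weighted average of μ₀ and x̄.
σ₀² = 73.26² = 5367.0276, σ² = 139.47² = 19451.8809; σ² + n·σ₀² = 19451.8809 + 4·5367.0276 = 40919.9913.
Posterior precision = 1/σ₀² + n/σ² = 1/5367.0276 + 4/19451.8809 = (σ² + n·σ₀²)/(σ₀²σ²) = 40919.9913/(5367.0276·19451.8809); posterior variance σₙ² = σ₀²σ²/(σ² + n·σ₀²) = 5367.0276·19451.8809/40919.9913 = 2551.290417.
Predictive variance for one new observation = σₙ² + σ² = 5367.0276·19451.8809/40919.9913 + 19451.8809 = σ²·(σ₀² + 40919.9913)/40919.9913 = 19451.8809·46287.0189/40919.9913 = 22003.171317; SD = √(19451.8809·46287.0189/40919.9913) = 148.3347.

148.3347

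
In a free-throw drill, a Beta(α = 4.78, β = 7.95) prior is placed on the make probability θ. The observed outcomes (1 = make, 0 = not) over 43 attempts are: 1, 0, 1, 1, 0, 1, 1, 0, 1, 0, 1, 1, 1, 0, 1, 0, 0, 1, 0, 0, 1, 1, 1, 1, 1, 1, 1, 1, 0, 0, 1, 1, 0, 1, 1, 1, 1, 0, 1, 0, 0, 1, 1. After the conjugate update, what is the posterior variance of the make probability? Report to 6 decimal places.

0.004270

The Beta prior is conjugate to a Binomial/Bernoulli likelihood; the update adds successes to α and failures to β.
Posterior: Beta(α+k, β+n−k) = Beta(4.78+28, 7.95+15) = Beta(32.78, 22.95).
Var = αβ/((α+β)²(α+β+1)) = 32.78·22.95/(55.73²·56.73) = 0.004270.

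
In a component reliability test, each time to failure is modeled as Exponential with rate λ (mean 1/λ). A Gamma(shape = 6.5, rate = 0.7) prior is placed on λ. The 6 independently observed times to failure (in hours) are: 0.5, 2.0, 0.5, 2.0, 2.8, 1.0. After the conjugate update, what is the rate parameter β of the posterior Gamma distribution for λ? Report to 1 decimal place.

With a Gamma(shape α, rate β) prior on the exponential rate λ, the posterior after n observations with total T = Σxᵢ is Gamma(α+n, β+T).
Sum of observations T = 8.8 hours; n = 6.
Posterior: Gamma(6.5+6, 0.7+8.8) = Gamma(12.5, 9.5).
Posterior β = 9.5.

9.5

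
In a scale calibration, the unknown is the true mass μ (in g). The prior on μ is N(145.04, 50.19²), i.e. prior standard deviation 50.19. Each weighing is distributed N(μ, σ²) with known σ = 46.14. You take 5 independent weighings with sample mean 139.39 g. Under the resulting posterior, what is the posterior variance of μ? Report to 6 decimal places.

For Normal data with known variance σ², a Normal(μ₀, σ₀²) prior on μ is conjugate. Posterior precision = 1/σ₀² + n/σ²; posterior mean is the precision-weighted average of μ₀ and x̄.
σ₀² = 50.19² = 2519.0361, σ² = 46.14² = 2128.8996; σ² + n·σ₀² = 2128.8996 + 5·2519.0361 = 14724.0801.
Posterior precision = 1/σ₀² + n/σ² = 1/2519.0361 + 5/2128.8996 = (σ² + n·σ₀²)/(σ₀²σ²) = 14724.0801/(2519.0361·2128.8996); posterior variance σₙ² = σ₀²σ²/(σ² + n·σ₀²) = 2519.0361·2128.8996/14724.0801 = 364.217996.

364.217996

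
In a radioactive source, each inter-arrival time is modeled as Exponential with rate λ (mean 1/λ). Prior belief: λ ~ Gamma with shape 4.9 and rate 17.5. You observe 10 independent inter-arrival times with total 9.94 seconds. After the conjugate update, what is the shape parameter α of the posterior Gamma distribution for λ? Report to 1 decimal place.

With a Gamma(shape α, rate β) prior on the exponential rate λ, the posterior after n observations with total T = Σxᵢ is Gamma(α+n, β+T).
Posterior: Gamma(4.9+10, 17.5+9.94) = Gamma(14.9, 27.44).
Posterior α = 14.9.

14.9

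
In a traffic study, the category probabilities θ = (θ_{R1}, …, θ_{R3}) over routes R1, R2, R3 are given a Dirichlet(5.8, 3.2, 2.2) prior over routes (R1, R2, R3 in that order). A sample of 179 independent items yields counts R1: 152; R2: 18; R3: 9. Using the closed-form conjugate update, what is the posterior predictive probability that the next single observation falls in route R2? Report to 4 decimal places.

The Dirichlet prior is conjugate to the Multinomial likelihood: each posterior αⱼ = prior αⱼ + observed count nⱼ.
Posterior concentration: (157.8, 21.2, 11.2), total = 190.2.
P(next = R2 | data) = α_{R2}/Σα = 0.1115.

0.1115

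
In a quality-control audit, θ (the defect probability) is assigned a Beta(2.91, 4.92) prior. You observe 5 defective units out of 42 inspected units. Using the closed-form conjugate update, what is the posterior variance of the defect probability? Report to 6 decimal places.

0.002627

The Beta prior is conjugate to a Binomial/Bernoulli likelihood; the update adds successes to α and failures to β.
Posterior: Beta(α+k, β+n−k) = Beta(2.91+5, 4.92+37) = Beta(7.91, 41.92).
Var = αβ/((α+β)²(α+β+1)) = 7.91·41.92/(49.83²·50.83) = 0.002627.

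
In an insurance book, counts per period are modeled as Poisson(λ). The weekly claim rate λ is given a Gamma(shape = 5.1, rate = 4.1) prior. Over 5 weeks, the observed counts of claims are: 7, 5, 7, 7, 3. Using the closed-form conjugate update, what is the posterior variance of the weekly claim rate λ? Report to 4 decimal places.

0.4118

With a Gamma(shape α, rate β) prior, the Poisson likelihood is conjugate: the posterior is Gamma(α + ΣXᵢ, β + n).
Sum of counts S = 29 over n = 5 weeks.
Posterior: Gamma(α+S, β+n) = Gamma(5.1+29, 4.1+5) = Gamma(34.1, 9.1).
Var = α/β² = 34.1/9.1² = 0.4118.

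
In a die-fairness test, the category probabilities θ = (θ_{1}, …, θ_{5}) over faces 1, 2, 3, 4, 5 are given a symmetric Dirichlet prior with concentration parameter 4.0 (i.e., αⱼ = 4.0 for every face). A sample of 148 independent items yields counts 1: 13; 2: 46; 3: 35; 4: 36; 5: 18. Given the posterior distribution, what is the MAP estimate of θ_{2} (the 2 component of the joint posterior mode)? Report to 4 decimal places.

0.3006

The Dirichlet prior is conjugate to the Multinomial likelihood: each posterior αⱼ = prior αⱼ + observed count nⱼ.
Posterior concentration: (17.0, 50.0, 39.0, 40.0, 22.0), total = 168.0.
Joint mode component: (α_{2}−1)/(Σα−K) = 49.0/163.0 = 0.3006.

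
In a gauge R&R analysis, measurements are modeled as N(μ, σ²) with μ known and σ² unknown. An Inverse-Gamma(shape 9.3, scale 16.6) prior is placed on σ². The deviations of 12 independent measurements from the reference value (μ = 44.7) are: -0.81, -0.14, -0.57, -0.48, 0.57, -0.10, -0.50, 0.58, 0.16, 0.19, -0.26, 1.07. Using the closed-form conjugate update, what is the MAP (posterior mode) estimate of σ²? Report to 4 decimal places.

1.1235

With known mean μ and an Inverse-Gamma(α, β) prior on σ², the Normal likelihood is conjugate: posterior is Inv-Gamma(α + n/2, β + Σ(xᵢ−μ)²/2).
Σ(xᵢ−μ)² = (-0.81)² + (-0.14)² + (-0.57)² + (-0.48)² + (0.57)² + (-0.10)² + (-0.50)² + (0.58)² + (0.16)² + (0.19)² + (-0.26)² + (1.07)² = 3.4265.
Posterior: Inv-Gamma(9.3 + 12/2, 16.6 + 3.4265/2) = Inv-Gamma(15.30, 18.31325).
Mode = β/(α+1) = 18.31325/16.30 = 1.1235.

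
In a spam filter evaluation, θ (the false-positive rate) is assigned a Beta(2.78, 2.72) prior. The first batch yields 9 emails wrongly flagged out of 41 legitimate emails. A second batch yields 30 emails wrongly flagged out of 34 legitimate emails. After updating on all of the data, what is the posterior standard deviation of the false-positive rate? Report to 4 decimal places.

0.0553

The Beta prior is conjugate to a Binomial/Bernoulli likelihood; the update adds successes to α and failures to β.
After batch 1: Beta(2.78+9, 2.72+32) = Beta(11.78, 34.72).
After batch 2: Beta(11.78+30, 34.72+4) = Beta(41.78, 38.72).
Var = αβ/((α+β)²(α+β+1)) = 41.78·38.72/(80.50²·81.50) = 0.00306305; SD = √0.00306305 = 0.0553.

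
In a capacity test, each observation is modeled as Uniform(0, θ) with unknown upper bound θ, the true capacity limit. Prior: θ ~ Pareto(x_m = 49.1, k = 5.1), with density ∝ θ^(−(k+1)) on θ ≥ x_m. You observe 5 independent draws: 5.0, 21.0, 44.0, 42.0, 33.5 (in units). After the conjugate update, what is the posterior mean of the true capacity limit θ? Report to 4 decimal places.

54.4956

A Pareto(scale x_m, shape k) prior on the upper bound θ of Uniform(0, θ) is conjugate: posterior is Pareto(max(x_m, max xᵢ), k + n).
Sample maximum = 44.0; prior scale x_m = 49.1 → posterior scale = max = 49.1.
Posterior shape = 5.1 + 5 = 10.1.
E[θ|data] = k·x_m/(k−1) = 10.1·49.1/9.1 = 54.4956.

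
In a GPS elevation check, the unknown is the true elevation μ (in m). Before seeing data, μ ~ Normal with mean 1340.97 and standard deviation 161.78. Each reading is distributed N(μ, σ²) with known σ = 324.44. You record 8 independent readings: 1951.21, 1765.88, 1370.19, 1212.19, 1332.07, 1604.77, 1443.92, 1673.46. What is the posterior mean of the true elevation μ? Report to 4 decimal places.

1476.2186

For Normal data with known variance σ², a Normal(μ₀, σ₀²) prior on μ is conjugate. Posterior precision = 1/σ₀² + n/σ²; posterior mean is the precision-weighted average of μ₀ and x̄.
Σxᵢ = 1951.21 + 1765.88 + 1370.19 + 1212.19 + 1332.07 + 1604.77 + 1443.92 + 1673.46 = 12353.69, so n·x̄ = 12353.69.
σ₀² = 161.78² = 26172.7684, σ² = 324.44² = 105261.3136; σ² + n·σ₀² = 105261.3136 + 8·26172.7684 = 314643.4608.
Posterior mean = (μ₀/σ₀² + n·x̄/σ²)/(1/σ₀² + n/σ²) = (σ²·μ₀ + σ₀²·n·x̄)/(σ² + n·σ₀²) = (105261.3136·1340.97 + 26172.7684·12353.69)/314643.4608 = 464482530.953588/314643.4608 = 1476.2186.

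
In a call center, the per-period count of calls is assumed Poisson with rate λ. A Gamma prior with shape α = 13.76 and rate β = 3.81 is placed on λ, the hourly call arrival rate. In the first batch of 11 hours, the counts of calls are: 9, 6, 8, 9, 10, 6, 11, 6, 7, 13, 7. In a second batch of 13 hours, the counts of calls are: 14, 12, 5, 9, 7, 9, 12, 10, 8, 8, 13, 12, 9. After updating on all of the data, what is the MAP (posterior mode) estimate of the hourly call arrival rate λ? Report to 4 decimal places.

With a Gamma(shape α, rate β) prior, the Poisson likelihood is conjugate: the posterior is Gamma(α + ΣXᵢ, β + n).
Batch 1: sum of counts S = 92 over n = 11 hours.
After batch 1: Gamma(α+S, β+n) = Gamma(13.76+92, 3.81+11) = Gamma(105.76, 14.81).
Batch 2: sum of counts S = 128 over n = 13 hours.
After batch 2: Gamma(α+S, β+n) = Gamma(105.76+128, 14.81+13) = Gamma(233.76, 27.81).
Mode of Gamma(α,β) for α≥1 is (α−1)/β = 232.76/27.81 = 8.3697.

8.3697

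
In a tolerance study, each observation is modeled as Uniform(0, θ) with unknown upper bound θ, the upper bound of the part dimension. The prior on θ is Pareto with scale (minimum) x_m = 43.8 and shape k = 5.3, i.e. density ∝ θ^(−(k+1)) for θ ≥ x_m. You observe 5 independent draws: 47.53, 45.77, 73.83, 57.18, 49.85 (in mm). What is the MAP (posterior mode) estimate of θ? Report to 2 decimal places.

A Pareto(scale x_m, shape k) prior on the upper bound θ of Uniform(0, θ) is conjugate: posterior is Pareto(max(x_m, max xᵢ), k + n).
Sample maximum = 73.83; prior scale x_m = 43.8 → posterior scale = max = 73.83.
Posterior shape = 5.3 + 5 = 10.3.
The Pareto density is decreasing on [x_m, ∞), so the mode is x_m = 73.83.

73.83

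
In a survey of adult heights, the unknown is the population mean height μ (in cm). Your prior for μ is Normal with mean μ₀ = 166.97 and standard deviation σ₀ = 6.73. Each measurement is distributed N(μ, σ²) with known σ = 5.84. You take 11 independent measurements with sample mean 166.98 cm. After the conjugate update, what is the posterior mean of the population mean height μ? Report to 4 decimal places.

For Normal data with known variance σ², a Normal(μ₀, σ₀²) prior on μ is conjugate. Posterior precision = 1/σ₀² + n/σ²; posterior mean is the precision-weighted average of μ₀ and x̄.
n·x̄ = 11·166.98 = 1836.78.
σ₀² = 6.73² = 45.2929, σ² = 5.84² = 34.1056; σ² + n·σ₀² = 34.1056 + 11·45.2929 = 532.3275.
Posterior mean = (μ₀/σ₀² + n·x̄/σ²)/(1/σ₀² + n/σ²) = (σ²·μ₀ + σ₀²·n·x̄)/(σ² + n·σ₀²) = (34.1056·166.97 + 45.2929·1836.78)/532.3275 = 88887.704894/532.3275 = 166.9794.

166.9794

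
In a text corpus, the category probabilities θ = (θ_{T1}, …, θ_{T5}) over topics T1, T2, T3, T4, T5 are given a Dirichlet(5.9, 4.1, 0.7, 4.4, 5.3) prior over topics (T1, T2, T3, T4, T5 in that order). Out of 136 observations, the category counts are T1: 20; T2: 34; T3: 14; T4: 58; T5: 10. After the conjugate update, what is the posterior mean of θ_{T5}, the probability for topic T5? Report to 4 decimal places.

The Dirichlet prior is conjugate to the Multinomial likelihood: each posterior αⱼ = prior αⱼ + observed count nⱼ.
Posterior concentration: (25.9, 38.1, 14.7, 62.4, 15.3), total = 156.4.
E[θ_{T5}|data] = α_{T5}/Σα = 15.3/156.4 = 0.0978.

0.0978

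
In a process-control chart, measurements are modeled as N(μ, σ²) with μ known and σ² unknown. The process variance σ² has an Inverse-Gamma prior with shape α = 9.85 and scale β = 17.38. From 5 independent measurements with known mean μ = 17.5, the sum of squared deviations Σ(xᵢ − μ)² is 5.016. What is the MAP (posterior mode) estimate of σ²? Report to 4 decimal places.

With known mean μ and an Inverse-Gamma(α, β) prior on σ², the Normal likelihood is conjugate: posterior is Inv-Gamma(α + n/2, β + Σ(xᵢ−μ)²/2).
Posterior: Inv-Gamma(9.85 + 5/2, 17.38 + 5.016/2) = Inv-Gamma(12.35, 19.8880).
Mode = β/(α+1) = 19.8880/13.35 = 1.4897.

1.4897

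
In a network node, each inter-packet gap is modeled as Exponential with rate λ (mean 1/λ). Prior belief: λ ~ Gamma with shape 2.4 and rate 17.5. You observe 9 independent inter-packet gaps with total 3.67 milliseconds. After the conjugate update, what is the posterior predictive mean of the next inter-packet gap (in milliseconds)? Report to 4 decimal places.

With a Gamma(shape α, rate β) prior on the exponential rate λ, the posterior after n observations with total T = Σxᵢ is Gamma(α+n, β+T).
Posterior: Gamma(2.4+9, 17.5+3.67) = Gamma(11.4, 21.17).
The predictive distribution for the next observation is Lomax; its mean is β/(α−1) = 21.17/10.4 = 2.0356.

2.0356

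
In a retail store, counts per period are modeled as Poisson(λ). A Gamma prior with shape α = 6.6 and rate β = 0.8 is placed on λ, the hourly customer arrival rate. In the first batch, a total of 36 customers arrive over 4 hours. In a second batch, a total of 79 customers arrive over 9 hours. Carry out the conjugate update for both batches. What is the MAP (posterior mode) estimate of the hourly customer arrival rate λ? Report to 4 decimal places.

With a Gamma(shape α, rate β) prior, the Poisson likelihood is conjugate: the posterior is Gamma(α + ΣXᵢ, β + n).
After batch 1: Gamma(α+S, β+n) = Gamma(6.6+36, 0.8+4) = Gamma(42.6, 4.8).
After batch 2: Gamma(α+S, β+n) = Gamma(42.6+79, 4.8+9) = Gamma(121.6, 13.8).
Mode of Gamma(α,β) for α≥1 is (α−1)/β = 120.6/13.8 = 8.7391.

8.7391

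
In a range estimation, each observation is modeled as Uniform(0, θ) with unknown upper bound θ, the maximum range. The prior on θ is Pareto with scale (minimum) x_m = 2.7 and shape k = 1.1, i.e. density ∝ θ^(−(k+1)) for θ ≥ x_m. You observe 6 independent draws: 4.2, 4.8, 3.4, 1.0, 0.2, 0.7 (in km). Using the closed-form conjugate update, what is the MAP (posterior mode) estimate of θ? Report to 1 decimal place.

4.8

A Pareto(scale x_m, shape k) prior on the upper bound θ of Uniform(0, θ) is conjugate: posterior is Pareto(max(x_m, max xᵢ), k + n).
Sample maximum = 4.8; prior scale x_m = 2.7 → posterior scale = max = 4.8.
Posterior shape = 1.1 + 6 = 7.1.
The Pareto density is decreasing on [x_m, ∞), so the mode is x_m = 4.8.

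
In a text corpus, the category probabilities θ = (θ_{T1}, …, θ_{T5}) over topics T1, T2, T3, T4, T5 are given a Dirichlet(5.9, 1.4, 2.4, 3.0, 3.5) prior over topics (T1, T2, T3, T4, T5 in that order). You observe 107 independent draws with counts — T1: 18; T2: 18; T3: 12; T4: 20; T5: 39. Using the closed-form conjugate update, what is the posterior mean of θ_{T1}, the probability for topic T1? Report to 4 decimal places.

The Dirichlet prior is conjugate to the Multinomial likelihood: each posterior αⱼ = prior αⱼ + observed count nⱼ.
Posterior concentration: (23.9, 19.4, 14.4, 23.0, 42.5), total = 123.2.
E[θ_{T1}|data] = α_{T1}/Σα = 23.9/123.2 = 0.1940.

0.1940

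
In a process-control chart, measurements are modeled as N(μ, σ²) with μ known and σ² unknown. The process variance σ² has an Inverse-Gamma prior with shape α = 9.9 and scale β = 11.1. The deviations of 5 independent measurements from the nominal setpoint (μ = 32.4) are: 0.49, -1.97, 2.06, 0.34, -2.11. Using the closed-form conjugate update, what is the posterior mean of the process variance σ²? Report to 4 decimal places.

With known mean μ and an Inverse-Gamma(α, β) prior on σ², the Normal likelihood is conjugate: posterior is Inv-Gamma(α + n/2, β + Σ(xᵢ−μ)²/2).
Σ(xᵢ−μ)² = (0.49)² + (-1.97)² + (2.06)² + (0.34)² + (-2.11)² = 12.9323.
Posterior: Inv-Gamma(9.9 + 5/2, 11.1 + 12.9323/2) = Inv-Gamma(12.40, 17.56615).
E[σ²|data] = β/(α−1) = 17.56615/11.40 = 1.5409.

1.5409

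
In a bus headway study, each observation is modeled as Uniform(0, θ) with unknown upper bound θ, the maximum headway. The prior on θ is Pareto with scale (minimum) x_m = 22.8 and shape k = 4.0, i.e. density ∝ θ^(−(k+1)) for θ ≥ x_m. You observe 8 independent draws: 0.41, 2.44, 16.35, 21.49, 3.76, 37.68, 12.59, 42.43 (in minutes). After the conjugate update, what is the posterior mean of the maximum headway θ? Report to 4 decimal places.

46.2873

A Pareto(scale x_m, shape k) prior on the upper bound θ of Uniform(0, θ) is conjugate: posterior is Pareto(max(x_m, max xᵢ), k + n).
Sample maximum = 42.43; prior scale x_m = 22.8 → posterior scale = max = 42.43.
Posterior shape = 4.0 + 8 = 12.0.
E[θ|data] = k·x_m/(k−1) = 12.0·42.43/11.0 = 46.2873.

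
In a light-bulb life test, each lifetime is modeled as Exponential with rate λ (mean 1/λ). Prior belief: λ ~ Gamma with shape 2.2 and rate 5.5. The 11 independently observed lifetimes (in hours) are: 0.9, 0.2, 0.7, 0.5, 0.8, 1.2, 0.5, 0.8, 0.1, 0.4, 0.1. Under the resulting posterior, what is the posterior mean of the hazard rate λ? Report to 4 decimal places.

1.1282

With a Gamma(shape α, rate β) prior on the exponential rate λ, the posterior after n observations with total T = Σxᵢ is Gamma(α+n, β+T).
Sum of observations T = 6.2 hours; n = 11.
Posterior: Gamma(2.2+11, 5.5+6.2) = Gamma(13.2, 11.7).
Posterior mean of λ = α/β = 13.2/11.7 = 1.1282.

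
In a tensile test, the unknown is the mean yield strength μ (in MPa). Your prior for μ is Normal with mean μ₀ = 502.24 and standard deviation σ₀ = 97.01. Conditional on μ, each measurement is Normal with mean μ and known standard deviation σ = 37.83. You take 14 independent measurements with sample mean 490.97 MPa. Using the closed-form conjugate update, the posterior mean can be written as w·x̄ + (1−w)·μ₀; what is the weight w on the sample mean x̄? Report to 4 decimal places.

For Normal data with known variance σ², a Normal(μ₀, σ₀²) prior on μ is conjugate. Posterior precision = 1/σ₀² + n/σ²; posterior mean is the precision-weighted average of μ₀ and x̄.
σ₀² = 97.01² = 9410.9401, σ² = 37.83² = 1431.1089. Prior precision 1/σ₀² = 1/9410.9401; data precision n/σ² = 14/1431.1089.
w = (n/σ²)/(1/σ₀² + n/σ²) = n·σ₀²/(σ² + n·σ₀²) = 14·9410.9401/(1431.1089 + 14·9410.9401) = 131753.1614/133184.2703 = 0.9893.

0.9893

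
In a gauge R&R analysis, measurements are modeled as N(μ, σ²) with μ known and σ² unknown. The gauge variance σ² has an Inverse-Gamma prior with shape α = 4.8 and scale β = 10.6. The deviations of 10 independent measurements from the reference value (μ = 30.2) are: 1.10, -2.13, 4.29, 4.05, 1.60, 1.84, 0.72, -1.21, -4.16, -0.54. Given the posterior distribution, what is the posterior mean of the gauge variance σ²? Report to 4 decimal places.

With known mean μ and an Inverse-Gamma(α, β) prior on σ², the Normal likelihood is conjugate: posterior is Inv-Gamma(α + n/2, β + Σ(xᵢ−μ)²/2).
Σ(xᵢ−μ)² = (1.10)² + (-2.13)² + (4.29)² + (4.05)² + (1.60)² + (1.84)² + (0.72)² + (-1.21)² + (-4.16)² + (-0.54)² = 66.0788.
Posterior: Inv-Gamma(4.8 + 10/2, 10.6 + 66.0788/2) = Inv-Gamma(9.80, 43.63940).
E[σ²|data] = β/(α−1) = 43.63940/8.80 = 4.9590.

4.9590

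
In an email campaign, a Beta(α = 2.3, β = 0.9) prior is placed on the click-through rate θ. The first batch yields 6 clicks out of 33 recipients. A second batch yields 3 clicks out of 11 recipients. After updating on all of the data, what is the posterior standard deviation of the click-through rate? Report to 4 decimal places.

0.0615

The Beta prior is conjugate to a Binomial/Bernoulli likelihood; the update adds successes to α and failures to β.
After batch 1: Beta(2.3+6, 0.9+27) = Beta(8.3, 27.9).
After batch 2: Beta(8.3+3, 27.9+8) = Beta(11.3, 35.9).
Var = αβ/((α+β)²(α+β+1)) = 11.3·35.9/(47.2²·48.2) = 0.00377783; SD = √0.00377783 = 0.0615.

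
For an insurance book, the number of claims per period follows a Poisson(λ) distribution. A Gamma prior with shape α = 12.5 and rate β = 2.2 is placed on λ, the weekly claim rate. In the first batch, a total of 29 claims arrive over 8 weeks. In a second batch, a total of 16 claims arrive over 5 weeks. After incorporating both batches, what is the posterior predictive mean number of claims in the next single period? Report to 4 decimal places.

3.7829

With a Gamma(shape α, rate β) prior, the Poisson likelihood is conjugate: the posterior is Gamma(α + ΣXᵢ, β + n).
After batch 1: Gamma(α+S, β+n) = Gamma(12.5+29, 2.2+8) = Gamma(41.5, 10.2).
After batch 2: Gamma(α+S, β+n) = Gamma(41.5+16, 10.2+5) = Gamma(57.5, 15.2).
The predictive distribution for one future period is NegBinom with mean α/β = 3.7829.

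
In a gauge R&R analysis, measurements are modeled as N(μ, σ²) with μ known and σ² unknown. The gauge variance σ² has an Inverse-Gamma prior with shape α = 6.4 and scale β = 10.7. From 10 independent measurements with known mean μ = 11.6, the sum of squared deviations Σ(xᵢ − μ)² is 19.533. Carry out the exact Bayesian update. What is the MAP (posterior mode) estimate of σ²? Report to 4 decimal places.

With known mean μ and an Inverse-Gamma(α, β) prior on σ², the Normal likelihood is conjugate: posterior is Inv-Gamma(α + n/2, β + Σ(xᵢ−μ)²/2).
Posterior: Inv-Gamma(6.4 + 10/2, 10.7 + 19.533/2) = Inv-Gamma(11.40, 20.4665).
Mode = β/(α+1) = 20.4665/12.40 = 1.6505.

1.6505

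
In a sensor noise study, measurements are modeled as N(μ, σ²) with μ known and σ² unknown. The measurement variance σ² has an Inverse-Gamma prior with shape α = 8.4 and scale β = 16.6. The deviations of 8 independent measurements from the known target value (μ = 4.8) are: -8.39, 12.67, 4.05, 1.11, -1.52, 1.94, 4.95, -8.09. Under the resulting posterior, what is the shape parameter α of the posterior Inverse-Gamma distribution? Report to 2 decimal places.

12.40

With known mean μ and an Inverse-Gamma(α, β) prior on σ², the Normal likelihood is conjugate: posterior is Inv-Gamma(α + n/2, β + Σ(xᵢ−μ)²/2).
Σ(xᵢ−μ)² = (-8.39)² + (12.67)² + (4.05)² + (1.11)² + (-1.52)² + (1.94)² + (4.95)² + (-8.09)² = 344.5802.
Posterior: Inv-Gamma(8.4 + 8/2, 16.6 + 344.5802/2) = Inv-Gamma(12.40, 188.89010).
Posterior α = 12.40.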